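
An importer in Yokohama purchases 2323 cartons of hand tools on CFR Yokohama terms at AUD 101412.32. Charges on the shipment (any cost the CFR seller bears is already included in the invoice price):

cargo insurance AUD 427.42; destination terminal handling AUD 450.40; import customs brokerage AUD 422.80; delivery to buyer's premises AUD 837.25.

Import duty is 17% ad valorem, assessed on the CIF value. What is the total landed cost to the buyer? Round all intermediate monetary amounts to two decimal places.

CFR: the seller pays costs through ocean freight to the destination port, but not insurance.
CIF value = CFR price + insurance = 101412.32 + 427.42 = 101839.74
Import duty = 101839.74 × 17% = 17312.76
Buyer bears: insurance 427.42 + destination terminal 450.40 + brokerage 422.80 + delivery 837.25 + duty 17312.76 = 19450.63
Landed cost = invoice 101412.32 + 19450.63 = 120862.95

Total landed cost: AUD 120862.95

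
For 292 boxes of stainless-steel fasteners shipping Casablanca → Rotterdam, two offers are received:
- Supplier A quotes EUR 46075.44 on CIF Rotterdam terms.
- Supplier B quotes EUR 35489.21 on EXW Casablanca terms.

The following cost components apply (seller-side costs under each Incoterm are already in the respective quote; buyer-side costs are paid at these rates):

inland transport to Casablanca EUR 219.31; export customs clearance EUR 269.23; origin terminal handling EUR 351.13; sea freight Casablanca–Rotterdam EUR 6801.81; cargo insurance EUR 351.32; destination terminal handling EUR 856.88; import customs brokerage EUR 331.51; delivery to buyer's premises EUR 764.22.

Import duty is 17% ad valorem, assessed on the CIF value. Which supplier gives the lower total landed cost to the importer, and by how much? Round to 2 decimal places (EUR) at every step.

Supplier B is cheaper by EUR 3034.31

Supplier A (CIF):
The CIF price already equals the CIF value: 46075.44
Import duty = 46075.44 × 17% = 7832.82
Buyer bears (A): 856.88 + 331.51 + 764.22 = 1952.61
Landed cost (A) = invoice 46075.44 + 1952.61 + duty 7832.82 = 55860.87
Supplier B (EXW):
CIF value = EXW price + inland to port + export clearance + origin terminal + freight + insurance = 35489.21 + 219.31 + 269.23 + 351.13 + 6801.81 + 351.32 = 43482.01
Import duty = 43482.01 × 17% = 7391.94
Buyer bears (B): 219.31 + 269.23 + 351.13 + 6801.81 + 351.32 + 856.88 + 331.51 + 764.22 = 9945.41
Landed cost (B) = invoice 35489.21 + 9945.41 + duty 7391.94 = 52826.56
Difference = |55860.87 − 52826.56| = 3034.31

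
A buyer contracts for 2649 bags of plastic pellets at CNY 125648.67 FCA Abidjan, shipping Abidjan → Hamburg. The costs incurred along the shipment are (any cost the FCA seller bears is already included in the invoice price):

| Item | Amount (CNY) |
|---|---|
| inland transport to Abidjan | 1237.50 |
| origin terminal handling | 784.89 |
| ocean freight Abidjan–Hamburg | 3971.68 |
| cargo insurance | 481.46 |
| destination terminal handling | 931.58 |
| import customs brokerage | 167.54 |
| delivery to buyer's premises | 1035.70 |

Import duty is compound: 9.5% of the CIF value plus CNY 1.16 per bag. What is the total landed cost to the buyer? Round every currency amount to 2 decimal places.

FCA: the seller delivers export-cleared goods to the carrier; the buyer bears costs from that point.
Already in the invoice (seller's account under FCA): inland to port — exclude.
CIF value = FCA price + origin terminal + freight + insurance = 125648.67 + 784.89 + 3971.68 + 481.46 = 130886.70
Ad valorem component: 130886.70 × 9.5% = 12434.24
Specific component: 2649 × 1.16 = 3072.84
Import duty = 12434.24 + 3072.84 = 15507.08
Buyer bears: origin terminal 784.89 + freight 3971.68 + insurance 481.46 + destination terminal 931.58 + brokerage 167.54 + delivery 1035.70 + duty 15507.08 = 22879.93
Landed cost = invoice 125648.67 + 22879.93 = 148528.60

Total landed cost: CNY 148528.60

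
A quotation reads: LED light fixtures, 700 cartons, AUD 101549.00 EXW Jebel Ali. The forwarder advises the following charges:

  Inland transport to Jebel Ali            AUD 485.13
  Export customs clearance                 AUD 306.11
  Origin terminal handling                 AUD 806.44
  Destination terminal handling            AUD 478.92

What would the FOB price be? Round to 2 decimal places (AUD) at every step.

FOB price: AUD 103146.68

Not relevant to the conversion: destination terminal — on the buyer under both terms; not part of either seller's price.
From EXW to FOB, the seller additionally bears: inland to port, export clearance, origin terminal.
FOB price = 101549.00 + 485.13 + 306.11 + 806.44 = 103146.68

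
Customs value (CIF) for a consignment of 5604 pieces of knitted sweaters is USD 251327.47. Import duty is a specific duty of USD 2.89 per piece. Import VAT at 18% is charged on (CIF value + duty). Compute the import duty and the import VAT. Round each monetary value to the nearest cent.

Import duty: USD 16195.56; import VAT: USD 48154.15

Import duty = 5604 × 2.89 = 16195.56
VAT base = CIF + duty = 251327.47 + 16195.56 = 267523.03
Import VAT = 267523.03 × 18% = 48154.15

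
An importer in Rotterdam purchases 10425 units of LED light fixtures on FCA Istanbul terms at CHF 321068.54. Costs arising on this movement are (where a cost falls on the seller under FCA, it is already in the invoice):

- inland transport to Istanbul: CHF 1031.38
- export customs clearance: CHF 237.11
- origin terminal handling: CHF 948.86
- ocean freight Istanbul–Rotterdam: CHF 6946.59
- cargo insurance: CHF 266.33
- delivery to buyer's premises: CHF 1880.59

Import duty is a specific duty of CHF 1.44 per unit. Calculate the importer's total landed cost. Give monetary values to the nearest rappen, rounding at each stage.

FCA: the seller delivers export-cleared goods to the carrier; the buyer bears costs from that point.
Already in the invoice (seller's account under FCA): inland to port, export clearance — exclude.
CIF value = FCA price + origin terminal + freight + insurance = 321068.54 + 948.86 + 6946.59 + 266.33 = 329230.32
Import duty = 10425 × 1.44 = 15012.00
Buyer bears: origin terminal 948.86 + freight 6946.59 + insurance 266.33 + delivery 1880.59 + duty 15012.00 = 25054.37
Landed cost = invoice 321068.54 + 25054.37 = 346122.91

Total landed cost: CHF 346122.91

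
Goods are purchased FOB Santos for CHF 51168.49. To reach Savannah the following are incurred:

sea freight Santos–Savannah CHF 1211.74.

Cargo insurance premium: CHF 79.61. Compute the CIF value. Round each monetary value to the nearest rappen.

CIF value: CHF 52459.84

CIF = FOB price + freight + insurance
CIF = 51168.49 + 1211.74 + 79.61 = 52459.84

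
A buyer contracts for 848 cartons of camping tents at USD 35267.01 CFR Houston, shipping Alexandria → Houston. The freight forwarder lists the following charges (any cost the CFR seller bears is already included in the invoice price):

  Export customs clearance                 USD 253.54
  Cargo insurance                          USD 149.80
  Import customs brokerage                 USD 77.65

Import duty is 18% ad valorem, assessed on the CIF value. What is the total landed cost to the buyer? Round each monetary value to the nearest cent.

CFR: the seller pays costs through ocean freight to the destination port, but not insurance.
Already in the invoice (seller's account under CFR): export clearance — exclude.
CIF value = CFR price + insurance = 35267.01 + 149.80 = 35416.81
Import duty = 35416.81 × 18% = 6375.03
Buyer bears: insurance 149.80 + brokerage 77.65 + duty 6375.03 = 6602.48
Landed cost = invoice 35267.01 + 6602.48 = 41869.49

Total landed cost: USD 41869.49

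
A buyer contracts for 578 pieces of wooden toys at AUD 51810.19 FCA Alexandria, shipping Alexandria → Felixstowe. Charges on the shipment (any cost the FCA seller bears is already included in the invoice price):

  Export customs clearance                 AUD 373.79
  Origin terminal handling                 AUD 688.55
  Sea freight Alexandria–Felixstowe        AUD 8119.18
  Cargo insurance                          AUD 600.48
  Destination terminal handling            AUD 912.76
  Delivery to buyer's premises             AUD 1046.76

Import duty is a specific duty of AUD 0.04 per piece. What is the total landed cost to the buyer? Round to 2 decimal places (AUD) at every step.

FCA: the seller delivers export-cleared goods to the carrier; the buyer bears costs from that point.
Already in the invoice (seller's account under FCA): export clearance — exclude.
CIF value = FCA price + origin terminal + freight + insurance = 51810.19 + 688.55 + 8119.18 + 600.48 = 61218.40
Import duty = 578 × 0.04 = 23.12
Buyer bears: origin terminal 688.55 + freight 8119.18 + insurance 600.48 + destination terminal 912.76 + delivery 1046.76 + duty 23.12 = 11390.85
Landed cost = invoice 51810.19 + 11390.85 = 63201.04

Total landed cost: AUD 63201.04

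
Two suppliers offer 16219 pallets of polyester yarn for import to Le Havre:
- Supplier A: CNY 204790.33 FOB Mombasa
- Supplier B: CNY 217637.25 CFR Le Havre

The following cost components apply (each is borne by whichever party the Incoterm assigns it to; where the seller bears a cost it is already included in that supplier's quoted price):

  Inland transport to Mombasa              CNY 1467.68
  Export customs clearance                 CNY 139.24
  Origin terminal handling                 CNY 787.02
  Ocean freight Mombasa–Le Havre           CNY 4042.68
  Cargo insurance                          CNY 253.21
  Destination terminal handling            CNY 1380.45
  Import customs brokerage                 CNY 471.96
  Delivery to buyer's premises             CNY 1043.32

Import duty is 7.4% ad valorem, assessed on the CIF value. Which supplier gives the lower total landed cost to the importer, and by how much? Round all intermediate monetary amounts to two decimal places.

Supplier A (FOB):
CIF value = FOB price + freight + insurance = 204790.33 + 4042.68 + 253.21 = 209086.22
Import duty = 209086.22 × 7.4% = 15472.38
Buyer bears (A): 4042.68 + 253.21 + 1380.45 + 471.96 + 1043.32 = 7191.62
Landed cost (A) = invoice 204790.33 + 7191.62 + duty 15472.38 = 227454.33
Supplier B (CFR):
CIF value = CFR price + insurance = 217637.25 + 253.21 = 217890.46
Import duty = 217890.46 × 7.4% = 16123.89
Buyer bears (B): 253.21 + 1380.45 + 471.96 + 1043.32 = 3148.94
Landed cost (B) = invoice 217637.25 + 3148.94 + duty 16123.89 = 236910.08
Difference = |227454.33 − 236910.08| = 9455.75

Supplier A is cheaper by CNY 9455.75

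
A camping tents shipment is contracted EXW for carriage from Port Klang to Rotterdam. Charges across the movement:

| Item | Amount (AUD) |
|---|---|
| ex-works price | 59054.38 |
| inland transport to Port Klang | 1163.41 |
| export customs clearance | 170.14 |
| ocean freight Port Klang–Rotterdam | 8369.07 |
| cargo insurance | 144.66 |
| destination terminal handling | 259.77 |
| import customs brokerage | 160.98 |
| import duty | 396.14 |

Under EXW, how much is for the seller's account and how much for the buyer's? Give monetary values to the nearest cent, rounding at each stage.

Seller: AUD 59054.38; buyer: AUD 10664.17

EXW: the seller makes goods available at their premises; the buyer bears all onward costs.
Seller's account: goods 59054.38 = 59054.38
Buyer's account: inland to port 1163.41 + export clearance 170.14 + freight 8369.07 + insurance 144.66 + destination terminal 259.77 + brokerage 160.98 + duty 396.14 = 10664.17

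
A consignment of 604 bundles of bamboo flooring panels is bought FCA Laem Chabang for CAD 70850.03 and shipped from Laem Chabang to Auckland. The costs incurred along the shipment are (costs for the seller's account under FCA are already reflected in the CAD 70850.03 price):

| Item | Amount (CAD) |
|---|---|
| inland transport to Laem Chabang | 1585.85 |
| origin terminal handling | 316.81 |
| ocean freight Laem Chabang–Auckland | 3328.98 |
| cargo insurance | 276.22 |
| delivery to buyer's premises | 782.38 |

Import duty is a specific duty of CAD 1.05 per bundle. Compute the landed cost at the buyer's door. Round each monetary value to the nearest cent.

Total landed cost: CAD 76188.62

FCA: the seller delivers export-cleared goods to the carrier; the buyer bears costs from that point.
Already in the invoice (seller's account under FCA): inland to port — exclude.
CIF value = FCA price + origin terminal + freight + insurance = 70850.03 + 316.81 + 3328.98 + 276.22 = 74772.04
Import duty = 604 × 1.05 = 634.20
Buyer bears: origin terminal 316.81 + freight 3328.98 + insurance 276.22 + delivery 782.38 + duty 634.20 = 5338.59
Landed cost = invoice 70850.03 + 5338.59 = 76188.62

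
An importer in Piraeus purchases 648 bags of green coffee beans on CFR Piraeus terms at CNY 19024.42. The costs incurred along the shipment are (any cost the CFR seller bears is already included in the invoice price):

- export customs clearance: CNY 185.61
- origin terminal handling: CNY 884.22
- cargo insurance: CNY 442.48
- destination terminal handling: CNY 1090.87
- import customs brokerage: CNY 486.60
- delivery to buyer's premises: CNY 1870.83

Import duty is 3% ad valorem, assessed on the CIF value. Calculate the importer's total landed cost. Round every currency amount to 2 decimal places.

Total landed cost: CNY 23499.21

CFR: the seller pays costs through ocean freight to the destination port, but not insurance.
Already in the invoice (seller's account under CFR): export clearance, origin terminal — exclude.
CIF value = CFR price + insurance = 19024.42 + 442.48 = 19466.90
Import duty = 19466.90 × 3% = 584.01
Buyer bears: insurance 442.48 + destination terminal 1090.87 + brokerage 486.60 + delivery 1870.83 + duty 584.01 = 4474.79
Landed cost = invoice 19024.42 + 4474.79 = 23499.21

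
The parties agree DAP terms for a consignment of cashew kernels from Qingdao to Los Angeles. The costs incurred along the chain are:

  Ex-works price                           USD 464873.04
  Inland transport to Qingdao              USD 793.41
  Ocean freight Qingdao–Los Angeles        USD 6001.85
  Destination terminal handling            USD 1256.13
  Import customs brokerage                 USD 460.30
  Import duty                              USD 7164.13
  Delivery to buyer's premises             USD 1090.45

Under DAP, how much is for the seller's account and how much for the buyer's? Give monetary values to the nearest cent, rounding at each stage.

DAP: the seller bears all costs to the named destination except import duty and clearance.
Seller's account: goods 464873.04 + inland to port 793.41 + freight 6001.85 + destination terminal 1256.13 + delivery 1090.45 = 474014.88
Buyer's account: brokerage 460.30 + duty 7164.13 = 7624.43

Seller: USD 474014.88; buyer: USD 7624.43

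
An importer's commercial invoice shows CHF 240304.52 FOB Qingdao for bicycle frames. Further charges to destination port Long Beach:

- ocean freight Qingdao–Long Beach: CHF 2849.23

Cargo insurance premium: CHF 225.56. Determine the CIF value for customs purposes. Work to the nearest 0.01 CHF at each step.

CIF = FOB price + freight + insurance
CIF = 240304.52 + 2849.23 + 225.56 = 243379.31

CIF value: CHF 243379.31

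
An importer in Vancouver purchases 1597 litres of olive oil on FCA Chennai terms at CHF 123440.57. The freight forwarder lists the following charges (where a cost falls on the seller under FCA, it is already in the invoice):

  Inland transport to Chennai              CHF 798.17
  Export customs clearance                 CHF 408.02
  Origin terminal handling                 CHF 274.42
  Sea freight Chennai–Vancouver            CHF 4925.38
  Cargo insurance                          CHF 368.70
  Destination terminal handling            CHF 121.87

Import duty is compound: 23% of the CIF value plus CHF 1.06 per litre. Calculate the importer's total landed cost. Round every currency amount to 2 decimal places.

Total landed cost: CHF 160495.85

FCA: the seller delivers export-cleared goods to the carrier; the buyer bears costs from that point.
Already in the invoice (seller's account under FCA): inland to port, export clearance — exclude.
CIF value = FCA price + origin terminal + freight + insurance = 123440.57 + 274.42 + 4925.38 + 368.70 = 129009.07
Ad valorem component: 129009.07 × 23% = 29672.09
Specific component: 1597 × 1.06 = 1692.82
Import duty = 29672.09 + 1692.82 = 31364.91
Buyer bears: origin terminal 274.42 + freight 4925.38 + insurance 368.70 + destination terminal 121.87 + duty 31364.91 = 37055.28
Landed cost = invoice 123440.57 + 37055.28 = 160495.85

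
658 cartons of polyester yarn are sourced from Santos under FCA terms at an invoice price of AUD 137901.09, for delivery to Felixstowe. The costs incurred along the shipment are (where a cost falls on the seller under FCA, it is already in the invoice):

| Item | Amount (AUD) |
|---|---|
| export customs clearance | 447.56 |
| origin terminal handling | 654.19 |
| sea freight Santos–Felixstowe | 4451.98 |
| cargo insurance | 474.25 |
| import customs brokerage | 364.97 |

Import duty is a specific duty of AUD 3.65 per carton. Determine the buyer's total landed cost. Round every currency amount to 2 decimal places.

FCA: the seller delivers export-cleared goods to the carrier; the buyer bears costs from that point.
Already in the invoice (seller's account under FCA): export clearance — exclude.
CIF value = FCA price + origin terminal + freight + insurance = 137901.09 + 654.19 + 4451.98 + 474.25 = 143481.51
Import duty = 658 × 3.65 = 2401.70
Buyer bears: origin terminal 654.19 + freight 4451.98 + insurance 474.25 + brokerage 364.97 + duty 2401.70 = 8347.09
Landed cost = invoice 137901.09 + 8347.09 = 146248.18

Total landed cost: AUD 146248.18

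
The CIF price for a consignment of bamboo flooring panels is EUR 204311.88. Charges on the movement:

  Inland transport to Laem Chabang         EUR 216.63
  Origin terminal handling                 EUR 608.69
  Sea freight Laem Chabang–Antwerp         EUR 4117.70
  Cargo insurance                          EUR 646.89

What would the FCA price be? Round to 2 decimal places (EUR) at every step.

Not relevant to the conversion: inland to port — on the seller under both CIF and FCA; already in the CIF price and stays in the FCA price.
From CIF to FCA, the seller no longer bears: origin terminal, freight, insurance.
FCA price = 204311.88 − 608.69 − 4117.70 − 646.89 = 198938.60

FCA price: EUR 198938.60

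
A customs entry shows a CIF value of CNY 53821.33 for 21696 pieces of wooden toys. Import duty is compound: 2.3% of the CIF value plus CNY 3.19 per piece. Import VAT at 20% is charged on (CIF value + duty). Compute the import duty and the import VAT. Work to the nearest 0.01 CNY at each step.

Ad valorem component: 53821.33 × 2.3% = 1237.89
Specific component: 21696 × 3.19 = 69210.24
Import duty = 1237.89 + 69210.24 = 70448.13
VAT base = CIF + duty = 53821.33 + 70448.13 = 124269.46
Import VAT = 124269.46 × 20% = 24853.89

Import duty: CNY 70448.13; import VAT: CNY 24853.89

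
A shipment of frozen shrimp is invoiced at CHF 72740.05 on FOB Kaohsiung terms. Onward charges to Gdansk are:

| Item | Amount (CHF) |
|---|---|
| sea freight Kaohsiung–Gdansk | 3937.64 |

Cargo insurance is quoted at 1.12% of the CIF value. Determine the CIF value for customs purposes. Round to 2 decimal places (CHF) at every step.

Let C be the CIF value. C = FOB price + freight + 1.12% × C
C − 1.12% × C = 72740.05 + 3937.64
0.9888 × C = 76677.69
C = 76677.69 / 0.9888 = 77546.21
Insurance premium = 1.12% × 77546.21 = 868.52

CIF value: CHF 77546.21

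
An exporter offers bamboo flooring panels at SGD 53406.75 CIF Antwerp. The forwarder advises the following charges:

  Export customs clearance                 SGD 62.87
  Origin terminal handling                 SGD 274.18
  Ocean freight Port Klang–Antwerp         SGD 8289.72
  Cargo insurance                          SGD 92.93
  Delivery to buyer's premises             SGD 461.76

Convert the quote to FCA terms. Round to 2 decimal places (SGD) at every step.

Not relevant to the conversion: export clearance — on the seller under both CIF and FCA; already in the CIF price and stays in the FCA price. delivery — on the buyer under both terms; not part of either seller's price.
From CIF to FCA, the seller no longer bears: origin terminal, freight, insurance.
FCA price = 53406.75 − 274.18 − 8289.72 − 92.93 = 44749.92

FCA price: SGD 44749.92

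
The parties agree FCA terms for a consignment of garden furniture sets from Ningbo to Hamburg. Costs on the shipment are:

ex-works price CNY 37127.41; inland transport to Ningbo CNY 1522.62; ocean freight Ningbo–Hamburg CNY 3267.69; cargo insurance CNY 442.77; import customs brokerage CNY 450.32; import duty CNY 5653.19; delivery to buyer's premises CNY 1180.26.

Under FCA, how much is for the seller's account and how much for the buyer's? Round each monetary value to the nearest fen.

FCA: the seller delivers export-cleared goods to the carrier; the buyer bears costs from that point.
Seller's account: goods 37127.41 + inland to port 1522.62 = 38650.03
Buyer's account: freight 3267.69 + insurance 442.77 + brokerage 450.32 + duty 5653.19 + delivery 1180.26 = 10994.23

Seller: CNY 38650.03; buyer: CNY 10994.23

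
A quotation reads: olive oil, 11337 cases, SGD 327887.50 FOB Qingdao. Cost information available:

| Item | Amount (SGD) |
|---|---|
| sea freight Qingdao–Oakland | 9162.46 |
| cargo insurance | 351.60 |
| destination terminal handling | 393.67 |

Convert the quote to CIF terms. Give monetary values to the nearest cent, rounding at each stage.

Not relevant to the conversion: destination terminal — on the buyer under both terms; not part of either seller's price.
From FOB to CIF, the seller additionally bears: freight, insurance.
CIF price = 327887.50 + 9162.46 + 351.60 = 337401.56

CIF price: SGD 337401.56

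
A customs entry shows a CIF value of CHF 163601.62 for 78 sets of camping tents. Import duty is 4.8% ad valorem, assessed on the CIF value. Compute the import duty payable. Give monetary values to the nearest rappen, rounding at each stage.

Import duty = 163601.62 × 4.8% = 7852.88

Import duty: CHF 7852.88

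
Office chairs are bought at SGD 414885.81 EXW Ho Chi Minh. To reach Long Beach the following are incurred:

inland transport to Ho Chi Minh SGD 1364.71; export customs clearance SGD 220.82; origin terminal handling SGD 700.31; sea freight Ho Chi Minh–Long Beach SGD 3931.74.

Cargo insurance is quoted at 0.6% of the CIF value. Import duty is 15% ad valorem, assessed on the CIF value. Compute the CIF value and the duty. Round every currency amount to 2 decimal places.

Let C be the CIF value. C = EXW price + pre-shipment costs + freight + 0.6% × C
C − 0.6% × C = 414885.81 + 1364.71 + 220.82 + 700.31 + 3931.74
0.994 × C = 421103.39
C = 421103.39 / 0.994 = 423645.26
Insurance premium = 0.6% × 423645.26 = 2541.87
Import duty = 423645.26 × 15% = 63546.79

CIF value: SGD 423645.26; import duty: SGD 63546.79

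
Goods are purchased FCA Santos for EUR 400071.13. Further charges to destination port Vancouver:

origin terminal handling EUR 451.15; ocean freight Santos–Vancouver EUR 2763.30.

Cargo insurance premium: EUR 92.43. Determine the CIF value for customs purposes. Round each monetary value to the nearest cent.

CIF value: EUR 403378.01

CIF = FCA price + pre-shipment costs + freight + insurance
CIF = 400071.13 + 451.15 + 2763.30 + 92.43 = 403378.01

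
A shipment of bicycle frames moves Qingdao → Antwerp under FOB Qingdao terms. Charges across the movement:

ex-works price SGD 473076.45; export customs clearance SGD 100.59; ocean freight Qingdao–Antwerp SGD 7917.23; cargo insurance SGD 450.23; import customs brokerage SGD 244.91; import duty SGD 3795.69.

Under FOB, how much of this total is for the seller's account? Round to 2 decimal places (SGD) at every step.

FOB: the seller bears costs until goods are on board at the origin port; the buyer bears freight, insurance and all costs thereafter.
Seller's account: goods 473076.45 + export clearance 100.59 = 473177.04
Buyer's account: freight 7917.23 + insurance 450.23 + brokerage 244.91 + duty 3795.69 = 12408.06

Seller's account: SGD 473177.04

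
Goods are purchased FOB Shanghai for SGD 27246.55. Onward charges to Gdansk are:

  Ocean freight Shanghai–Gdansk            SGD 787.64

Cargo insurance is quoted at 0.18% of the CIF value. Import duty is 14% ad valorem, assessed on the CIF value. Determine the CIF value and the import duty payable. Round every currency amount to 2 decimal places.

Let C be the CIF value. C = FOB price + freight + 0.18% × C
C − 0.18% × C = 27246.55 + 787.64
0.9982 × C = 28034.19
C = 28034.19 / 0.9982 = 28084.74
Insurance premium = 0.18% × 28084.74 = 50.55
Import duty = 28084.74 × 14% = 3931.86

CIF value: SGD 28084.74; import duty: SGD 3931.86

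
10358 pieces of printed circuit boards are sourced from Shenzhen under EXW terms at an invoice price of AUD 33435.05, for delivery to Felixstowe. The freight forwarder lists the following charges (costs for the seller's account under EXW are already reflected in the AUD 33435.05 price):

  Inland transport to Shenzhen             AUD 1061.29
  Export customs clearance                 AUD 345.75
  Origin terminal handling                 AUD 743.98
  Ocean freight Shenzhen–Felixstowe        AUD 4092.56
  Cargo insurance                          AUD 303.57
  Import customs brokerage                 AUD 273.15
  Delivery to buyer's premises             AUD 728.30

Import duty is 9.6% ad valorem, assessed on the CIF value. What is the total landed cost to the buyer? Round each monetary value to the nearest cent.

Total landed cost: AUD 44821.94

EXW: the seller makes goods available at their premises; the buyer bears all onward costs.
CIF value = EXW price + inland to port + export clearance + origin terminal + freight + insurance = 33435.05 + 1061.29 + 345.75 + 743.98 + 4092.56 + 303.57 = 39982.20
Import duty = 39982.20 × 9.6% = 3838.29
Buyer bears: inland to port 1061.29 + export clearance 345.75 + origin terminal 743.98 + freight 4092.56 + insurance 303.57 + brokerage 273.15 + delivery 728.30 + duty 3838.29 = 11386.89
Landed cost = invoice 33435.05 + 11386.89 = 44821.94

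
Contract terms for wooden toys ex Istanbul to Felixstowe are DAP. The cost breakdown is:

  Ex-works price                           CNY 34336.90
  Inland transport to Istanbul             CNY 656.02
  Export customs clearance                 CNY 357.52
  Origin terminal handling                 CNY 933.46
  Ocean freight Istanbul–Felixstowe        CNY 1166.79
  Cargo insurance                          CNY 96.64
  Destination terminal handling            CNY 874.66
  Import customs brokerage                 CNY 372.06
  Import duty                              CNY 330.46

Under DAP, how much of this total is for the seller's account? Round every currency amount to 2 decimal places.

DAP: the seller bears all costs to the named destination except import duty and clearance.
Seller's account: goods 34336.90 + inland to port 656.02 + export clearance 357.52 + origin terminal 933.46 + freight 1166.79 + insurance 96.64 + destination terminal 874.66 = 38421.99
Buyer's account: brokerage 372.06 + duty 330.46 = 702.52

Seller's account: CNY 38421.99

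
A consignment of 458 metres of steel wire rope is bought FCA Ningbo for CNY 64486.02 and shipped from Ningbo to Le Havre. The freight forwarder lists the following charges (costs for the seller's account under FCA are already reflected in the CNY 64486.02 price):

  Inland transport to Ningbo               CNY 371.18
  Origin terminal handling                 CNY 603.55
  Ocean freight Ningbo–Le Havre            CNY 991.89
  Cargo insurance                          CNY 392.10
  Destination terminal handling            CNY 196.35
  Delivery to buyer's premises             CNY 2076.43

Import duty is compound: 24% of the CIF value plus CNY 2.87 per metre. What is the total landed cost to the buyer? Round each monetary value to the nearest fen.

FCA: the seller delivers export-cleared goods to the carrier; the buyer bears costs from that point.
Already in the invoice (seller's account under FCA): inland to port — exclude.
CIF value = FCA price + origin terminal + freight + insurance = 64486.02 + 603.55 + 991.89 + 392.10 = 66473.56
Ad valorem component: 66473.56 × 24% = 15953.65
Specific component: 458 × 2.87 = 1314.46
Import duty = 15953.65 + 1314.46 = 17268.11
Buyer bears: origin terminal 603.55 + freight 991.89 + insurance 392.10 + destination terminal 196.35 + delivery 2076.43 + duty 17268.11 = 21528.43
Landed cost = invoice 64486.02 + 21528.43 = 86014.45

Total landed cost: CNY 86014.45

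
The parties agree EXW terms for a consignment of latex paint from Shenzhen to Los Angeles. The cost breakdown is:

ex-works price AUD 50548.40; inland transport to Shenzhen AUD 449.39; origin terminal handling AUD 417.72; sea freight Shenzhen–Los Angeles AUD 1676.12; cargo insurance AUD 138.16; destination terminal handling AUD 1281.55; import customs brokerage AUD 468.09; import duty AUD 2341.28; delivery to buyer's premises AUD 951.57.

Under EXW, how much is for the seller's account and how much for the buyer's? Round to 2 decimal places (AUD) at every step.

EXW: the seller makes goods available at their premises; the buyer bears all onward costs.
Seller's account: goods 50548.40 = 50548.40
Buyer's account: inland to port 449.39 + origin terminal 417.72 + freight 1676.12 + insurance 138.16 + destination terminal 1281.55 + brokerage 468.09 + duty 2341.28 + delivery 951.57 = 7723.88

Seller: AUD 50548.40; buyer: AUD 7723.88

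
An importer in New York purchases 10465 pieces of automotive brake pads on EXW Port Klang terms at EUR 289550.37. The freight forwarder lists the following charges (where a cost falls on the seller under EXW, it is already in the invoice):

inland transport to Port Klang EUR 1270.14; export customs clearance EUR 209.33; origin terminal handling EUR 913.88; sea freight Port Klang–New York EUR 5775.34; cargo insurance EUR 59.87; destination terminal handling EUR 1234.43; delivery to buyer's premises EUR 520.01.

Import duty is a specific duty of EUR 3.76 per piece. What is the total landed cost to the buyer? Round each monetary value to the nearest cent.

Total landed cost: EUR 338881.77

EXW: the seller makes goods available at their premises; the buyer bears all onward costs.
CIF value = EXW price + inland to port + export clearance + origin terminal + freight + insurance = 289550.37 + 1270.14 + 209.33 + 913.88 + 5775.34 + 59.87 = 297778.93
Import duty = 10465 × 3.76 = 39348.40
Buyer bears: inland to port 1270.14 + export clearance 209.33 + origin terminal 913.88 + freight 5775.34 + insurance 59.87 + destination terminal 1234.43 + delivery 520.01 + duty 39348.40 = 49331.40
Landed cost = invoice 289550.37 + 49331.40 = 338881.77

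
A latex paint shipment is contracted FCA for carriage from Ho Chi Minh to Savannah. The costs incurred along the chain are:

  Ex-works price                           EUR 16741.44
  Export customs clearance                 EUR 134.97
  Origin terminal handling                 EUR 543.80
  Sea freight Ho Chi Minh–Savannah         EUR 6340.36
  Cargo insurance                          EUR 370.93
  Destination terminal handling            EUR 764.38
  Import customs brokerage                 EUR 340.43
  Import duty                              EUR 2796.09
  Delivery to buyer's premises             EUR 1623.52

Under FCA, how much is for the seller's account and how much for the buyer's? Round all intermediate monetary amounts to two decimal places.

Seller: EUR 16876.41; buyer: EUR 12779.51

FCA: the seller delivers export-cleared goods to the carrier; the buyer bears costs from that point.
Seller's account: goods 16741.44 + export clearance 134.97 = 16876.41
Buyer's account: origin terminal 543.80 + freight 6340.36 + insurance 370.93 + destination terminal 764.38 + brokerage 340.43 + duty 2796.09 + delivery 1623.52 = 12779.51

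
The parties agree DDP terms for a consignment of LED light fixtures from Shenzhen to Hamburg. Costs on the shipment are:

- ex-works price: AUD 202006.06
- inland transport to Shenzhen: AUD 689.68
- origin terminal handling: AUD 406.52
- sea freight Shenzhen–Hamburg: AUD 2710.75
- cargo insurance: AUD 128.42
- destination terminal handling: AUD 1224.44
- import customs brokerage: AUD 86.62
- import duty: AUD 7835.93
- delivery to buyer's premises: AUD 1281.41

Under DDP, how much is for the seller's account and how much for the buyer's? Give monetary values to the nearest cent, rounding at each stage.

DDP: the seller bears all costs including import duty.
Seller's account: goods 202006.06 + inland to port 689.68 + origin terminal 406.52 + freight 2710.75 + insurance 128.42 + destination terminal 1224.44 + brokerage 86.62 + duty 7835.93 + delivery 1281.41 = 216369.83
Buyer's account: 0.00

Seller: AUD 216369.83; buyer: AUD 0.00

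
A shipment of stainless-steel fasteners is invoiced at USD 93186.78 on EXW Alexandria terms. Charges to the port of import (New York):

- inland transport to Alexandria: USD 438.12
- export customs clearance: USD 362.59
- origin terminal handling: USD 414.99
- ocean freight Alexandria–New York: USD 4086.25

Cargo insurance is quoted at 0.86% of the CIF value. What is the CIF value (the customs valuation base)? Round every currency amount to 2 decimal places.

CIF value: USD 99343.08

Let C be the CIF value. C = EXW price + pre-shipment costs + freight + 0.86% × C
C − 0.86% × C = 93186.78 + 438.12 + 362.59 + 414.99 + 4086.25
0.9914 × C = 98488.73
C = 98488.73 / 0.9914 = 99343.08
Insurance premium = 0.86% × 99343.08 = 854.35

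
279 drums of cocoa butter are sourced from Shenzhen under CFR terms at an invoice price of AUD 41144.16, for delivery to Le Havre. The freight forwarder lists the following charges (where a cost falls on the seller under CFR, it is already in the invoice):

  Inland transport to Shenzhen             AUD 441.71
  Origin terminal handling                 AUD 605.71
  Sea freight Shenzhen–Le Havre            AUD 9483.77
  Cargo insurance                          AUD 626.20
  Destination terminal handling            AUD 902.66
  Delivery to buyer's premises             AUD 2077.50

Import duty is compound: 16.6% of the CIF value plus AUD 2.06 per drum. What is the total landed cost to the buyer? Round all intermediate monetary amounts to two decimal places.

CFR: the seller pays costs through ocean freight to the destination port, but not insurance.
Already in the invoice (seller's account under CFR): inland to port, origin terminal, freight — exclude.
CIF value = CFR price + insurance = 41144.16 + 626.20 = 41770.36
Ad valorem component: 41770.36 × 16.6% = 6933.88
Specific component: 279 × 2.06 = 574.74
Import duty = 6933.88 + 574.74 = 7508.62
Buyer bears: insurance 626.20 + destination terminal 902.66 + delivery 2077.50 + duty 7508.62 = 11114.98
Landed cost = invoice 41144.16 + 11114.98 = 52259.14

Total landed cost: AUD 52259.14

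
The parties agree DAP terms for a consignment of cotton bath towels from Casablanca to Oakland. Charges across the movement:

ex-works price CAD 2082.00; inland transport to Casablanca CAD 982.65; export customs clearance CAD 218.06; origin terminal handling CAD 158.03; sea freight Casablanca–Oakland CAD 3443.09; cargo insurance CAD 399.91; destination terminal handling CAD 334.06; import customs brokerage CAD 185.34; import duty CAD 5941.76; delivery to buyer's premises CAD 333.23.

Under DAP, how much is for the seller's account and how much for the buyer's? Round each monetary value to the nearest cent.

DAP: the seller bears all costs to the named destination except import duty and clearance.
Seller's account: goods 2082.00 + inland to port 982.65 + export clearance 218.06 + origin terminal 158.03 + freight 3443.09 + insurance 399.91 + destination terminal 334.06 + delivery 333.23 = 7951.03
Buyer's account: brokerage 185.34 + duty 5941.76 = 6127.10

Seller: CAD 7951.03; buyer: CAD 6127.10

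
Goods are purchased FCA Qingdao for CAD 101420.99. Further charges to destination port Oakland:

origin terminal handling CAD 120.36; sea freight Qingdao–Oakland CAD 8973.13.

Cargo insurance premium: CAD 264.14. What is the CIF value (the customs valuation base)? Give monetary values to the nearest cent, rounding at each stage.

CIF = FCA price + pre-shipment costs + freight + insurance
CIF = 101420.99 + 120.36 + 8973.13 + 264.14 = 110778.62

CIF value: CAD 110778.62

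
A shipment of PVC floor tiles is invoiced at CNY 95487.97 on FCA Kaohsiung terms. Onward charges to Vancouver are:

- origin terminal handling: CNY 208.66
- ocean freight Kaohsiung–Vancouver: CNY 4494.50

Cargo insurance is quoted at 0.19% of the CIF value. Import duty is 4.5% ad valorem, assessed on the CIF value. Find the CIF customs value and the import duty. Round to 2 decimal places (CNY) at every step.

Let C be the CIF value. C = FCA price + pre-shipment costs + freight + 0.19% × C
C − 0.19% × C = 95487.97 + 208.66 + 4494.50
0.9981 × C = 100191.13
C = 100191.13 / 0.9981 = 100381.86
Insurance premium = 0.19% × 100381.86 = 190.73
Import duty = 100381.86 × 4.5% = 4517.18

CIF value: CNY 100381.86; import duty: CNY 4517.18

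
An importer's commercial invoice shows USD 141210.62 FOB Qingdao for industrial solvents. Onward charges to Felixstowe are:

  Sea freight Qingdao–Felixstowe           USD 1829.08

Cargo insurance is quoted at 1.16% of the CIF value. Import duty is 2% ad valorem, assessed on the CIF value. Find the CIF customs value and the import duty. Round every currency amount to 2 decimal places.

Let C be the CIF value. C = FOB price + freight + 1.16% × C
C − 1.16% × C = 141210.62 + 1829.08
0.9884 × C = 143039.70
C = 143039.70 / 0.9884 = 144718.43
Insurance premium = 1.16% × 144718.43 = 1678.73
Import duty = 144718.43 × 2% = 2894.37

CIF value: USD 144718.43; import duty: USD 2894.37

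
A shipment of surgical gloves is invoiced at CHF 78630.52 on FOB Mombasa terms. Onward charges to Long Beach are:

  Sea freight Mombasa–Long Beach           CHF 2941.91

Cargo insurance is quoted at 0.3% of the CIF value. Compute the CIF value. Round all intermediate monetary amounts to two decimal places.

Let C be the CIF value. C = FOB price + freight + 0.3% × C
C − 0.3% × C = 78630.52 + 2941.91
0.997 × C = 81572.43
C = 81572.43 / 0.997 = 81817.88
Insurance premium = 0.3% × 81817.88 = 245.45

CIF value: CHF 81817.88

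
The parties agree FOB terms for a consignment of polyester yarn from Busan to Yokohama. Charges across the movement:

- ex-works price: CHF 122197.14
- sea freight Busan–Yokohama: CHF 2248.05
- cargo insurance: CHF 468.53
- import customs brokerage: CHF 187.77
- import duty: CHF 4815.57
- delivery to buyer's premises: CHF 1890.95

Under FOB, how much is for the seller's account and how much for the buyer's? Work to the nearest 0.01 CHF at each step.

FOB: the seller bears costs until goods are on board at the origin port; the buyer bears freight, insurance and all costs thereafter.
Seller's account: goods 122197.14 = 122197.14
Buyer's account: freight 2248.05 + insurance 468.53 + brokerage 187.77 + duty 4815.57 + delivery 1890.95 = 9610.87

Seller: CHF 122197.14; buyer: CHF 9610.87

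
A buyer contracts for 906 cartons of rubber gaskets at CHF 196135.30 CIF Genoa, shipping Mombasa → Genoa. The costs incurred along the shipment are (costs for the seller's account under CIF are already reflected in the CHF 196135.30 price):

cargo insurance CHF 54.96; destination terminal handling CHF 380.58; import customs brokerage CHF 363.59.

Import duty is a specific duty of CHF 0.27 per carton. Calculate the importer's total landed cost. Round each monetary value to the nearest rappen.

CIF: the seller pays costs through ocean freight and marine insurance to the destination port.
Already in the invoice (seller's account under CIF): insurance — exclude.
The CIF price already equals the CIF value: 196135.30
Import duty = 906 × 0.27 = 244.62
Buyer bears: destination terminal 380.58 + brokerage 363.59 + duty 244.62 = 988.79
Landed cost = invoice 196135.30 + 988.79 = 197124.09

Total landed cost: CHF 197124.09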